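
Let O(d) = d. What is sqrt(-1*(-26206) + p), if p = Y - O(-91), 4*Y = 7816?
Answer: 3*sqrt(3139) ≈ 168.08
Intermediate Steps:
Y = 1954 (Y = (1/4)*7816 = 1954)
p = 2045 (p = 1954 - 1*(-91) = 1954 + 91 = 2045)
sqrt(-1*(-26206) + p) = sqrt(-1*(-26206) + 2045) = sqrt(26206 + 2045) = sqrt(28251) = 3*sqrt(3139)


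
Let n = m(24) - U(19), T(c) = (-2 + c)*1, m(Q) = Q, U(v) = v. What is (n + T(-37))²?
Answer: 1156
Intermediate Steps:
T(c) = -2 + c
n = 5 (n = 24 - 1*19 = 24 - 19 = 5)
(n + T(-37))² = (5 + (-2 - 37))² = (5 - 39)² = (-34)² = 1156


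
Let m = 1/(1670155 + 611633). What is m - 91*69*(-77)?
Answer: 1103205707605/2281788 ≈ 4.8348e+5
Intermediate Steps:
m = 1/2281788 ≈ 4.3825e-7
m - 91*69*(-77) = 1/2281788 - 91*69*(-77) = 1/2281788 - 6279*(-77) = 1/2281788 - 1*(-483483) = 1/2281788 + 483483 = 1103205707605/2281788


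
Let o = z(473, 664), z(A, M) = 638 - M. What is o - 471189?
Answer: -471215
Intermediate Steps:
o = -26 (o = 638 - 1*664 = 638 - 664 = -26)
o - 471189 = -26 - 471189 = -471215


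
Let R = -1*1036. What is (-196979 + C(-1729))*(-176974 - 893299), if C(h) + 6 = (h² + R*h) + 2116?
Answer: -4908075047768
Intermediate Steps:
R = -1036
C(h) = 2110 + h² - 1036*h (C(h) = -6 + ((h² - 1036*h) + 2116) = -6 + (2116 + h² - 1036*h) = 2110 + h² - 1036*h)
(-196979 + C(-1729))*(-176974 - 893299) = (-196979 + (2110 + (-1729)² - 1036*(-1729)))*(-176974 - 893299) = (-196979 + (2110 + 2989441 + 1791244))*(-1070273) = (-196979 + 4782795)*(-1070273) = 4585816*(-1070273) = -4908075047768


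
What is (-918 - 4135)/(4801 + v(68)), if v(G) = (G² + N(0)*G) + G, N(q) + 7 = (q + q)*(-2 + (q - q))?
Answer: -5053/9017 ≈ -0.56039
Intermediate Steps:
N(q) = -7 - 4*q (N(q) = -7 + (q + q)*(-2 + (q - q)) = -7 + (2*q)*(-2 + 0) = -7 + (2*q)*(-2) = -7 - 4*q)
v(G) = G² - 6*G (v(G) = (G² + (-7 - 4*0)*G) + G = (G² + (-7 + 0)*G) + G = (G² - 7*G) + G = G² - 6*G)
(-918 - 4135)/(4801 + v(68)) = (-918 - 4135)/(4801 + 68*(-6 + 68)) = -5053/(4801 + 68*62) = -5053/(4801 + 4216) = -5053/9017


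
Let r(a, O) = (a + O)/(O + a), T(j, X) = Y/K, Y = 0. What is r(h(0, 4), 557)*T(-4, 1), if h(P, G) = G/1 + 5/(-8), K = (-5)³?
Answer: 0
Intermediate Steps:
K = -125
T(j, X) = 0 (T(j, X) = 0/(-125) = 0*(-1/125) = 0)
h(P, G) = -5/8 + G (h(P, G) = G*1 + 5*(-⅛) = G - 5/8 = -5/8 + G)
r(a, O) = 1 (r(a, O) = (O + a)/(O + a) = 1)
r(h(0, 4), 557)*T(-4, 1) = 1*0 = 0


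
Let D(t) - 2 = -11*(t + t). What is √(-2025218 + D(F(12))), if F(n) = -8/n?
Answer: 2*I*√4556703/3 ≈ 1423.1*I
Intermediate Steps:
D(t) = 2 - 22*t (D(t) = 2 - 11*(t + t) = 2 - 22*t)
√(-2025218 + D(F(12))) = √(-2025218 + (2 - (-176)/12)) = √(-2025218 + (2 - 22*(-⅔))) = √(-2025218 + (2 + 44/3)) = √(-2025218 + 50/3) = √(-6075604/3) = 2*I*√4556703/3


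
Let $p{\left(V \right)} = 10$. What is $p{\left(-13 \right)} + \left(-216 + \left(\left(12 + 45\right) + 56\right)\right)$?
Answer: $-93$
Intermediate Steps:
$p{\left(-13 \right)} + \left(-216 + \left(\left(12 + 45\right) + 56\right)\right) = 10 + \left(-216 + \left(\left(12 + 45\right) + 56\right)\right) = 10 + \left(-216 + \left(57 + 56\right)\right) = 10 + \left(-216 + 113\right) = 10 - 103 = -93$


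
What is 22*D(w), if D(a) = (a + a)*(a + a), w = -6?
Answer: 3168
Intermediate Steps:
D(a) = 4*a² (D(a) = (2*a)*(2*a) = 4*a²)
22*D(w) = 22*(4*(-6)²) = 22*(4*36) = 22*144 = 3168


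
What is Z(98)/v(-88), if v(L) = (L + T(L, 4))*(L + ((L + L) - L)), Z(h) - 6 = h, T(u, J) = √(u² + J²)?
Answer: -13/4 - 13*√485/88 ≈ -6.5034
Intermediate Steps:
T(u, J) = √(J² + u²)
Z(h) = 6 + h
v(L) = 2*L*(L + √(16 + L²)) (v(L) = (L + √(4² + L²))*(L + ((L + L) - L)) = (L + √(16 + L²))*(L + (2*L - L)) = (L + √(16 + L²))*(L + L) = (L + √(16 + L²))*(2*L) = 2*L*(L + √(16 + L²)))
Z(98)/v(-88) = (6 + 98)/((2*(-88)*(-88 + √(16 + (-88)²)))) = 104/((2*(-88)*(-88 + √(16 + 7744)))) = 104/((2*(-88)*(-88 + √7760))) = 104/((2*(-88)*(-88 + 4*√485))) = 104/(15488 - 704*√485)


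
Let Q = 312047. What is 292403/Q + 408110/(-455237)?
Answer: 5763163341/142055340139 ≈ 0.040570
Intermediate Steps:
292403/Q + 408110/(-455237) = 292403/312047 + 408110/(-455237) = 292403*(1/312047) + 408110*(-1/455237) = 292403/312047 - 408110/455237 = 5763163341/142055340139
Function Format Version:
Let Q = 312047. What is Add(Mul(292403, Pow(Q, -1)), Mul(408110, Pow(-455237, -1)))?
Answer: Rational(5763163341, 142055340139) ≈ 0.040570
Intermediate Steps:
Add(Mul(292403, Pow(Q, -1)), Mul(408110, Pow(-455237, -1))) = Add(Mul(292403, Pow(312047, -1)), Mul(408110, Pow(-455237, -1))) = Add(Mul(292403, Rational(1, 312047)), Mul(408110, Rational(-1, 455237))) = Add(Rational(292403, 312047), Rational(-408110, 455237)) = Rational(5763163341, 142055340139)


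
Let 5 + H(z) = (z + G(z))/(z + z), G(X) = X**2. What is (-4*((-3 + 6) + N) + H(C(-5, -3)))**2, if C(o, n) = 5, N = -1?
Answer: 100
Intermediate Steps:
H(z) = -5 + (z + z**2)/(2*z) (H(z) = -5 + (z + z**2)/(z + z) = -5 + (z + z**2)/((2*z)) = -5 + (z + z**2)*(1/(2*z)) = -5 + (z + z**2)/(2*z))
(-4*((-3 + 6) + N) + H(C(-5, -3)))**2 = (-4*((-3 + 6) - 1) + (-9/2 + (1/2)*5))**2 = (-4*(3 - 1) + (-9/2 + 5/2))**2 = (-4*2 - 2)**2 = (-8 - 2)**2 = (-10)**2 = 100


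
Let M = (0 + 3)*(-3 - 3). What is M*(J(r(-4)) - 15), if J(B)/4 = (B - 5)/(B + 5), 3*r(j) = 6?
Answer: 2106/7 ≈ 300.86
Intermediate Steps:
r(j) = 2 (r(j) = (⅓)*6 = 2)
J(B) = 4*(-5 + B)/(5 + B) (J(B) = 4*((B - 5)/(B + 5)) = 4*((-5 + B)/(5 + B)) = 4*(-5 + B)/(5 + B))
M = -18 (M = 3*(-6) = -18)
M*(J(r(-4)) - 15) = -18*(4*(-5 + 2)/(5 + 2) - 15) = -18*(4*(-3)/7 - 15) = -18*(4*(⅐)*(-3) - 15) = -18*(-12/7 - 15) = -18*(-117/7) = 2106/7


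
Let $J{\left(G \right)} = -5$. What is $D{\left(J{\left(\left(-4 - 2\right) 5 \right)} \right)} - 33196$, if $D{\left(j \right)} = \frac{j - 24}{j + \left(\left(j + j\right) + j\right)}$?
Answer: $- \frac{663891}{20} \approx -33195.0$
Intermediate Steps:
$D{\left(j \right)} = \frac{-24 + j}{4 j}$ ($D{\left(j \right)} = \frac{-24 + j}{j + \left(2 j + j\right)} = \frac{-24 + j}{j + 3 j} = \frac{-24 + j}{4 j}$)
$D{\left(J{\left(\left(-4 - 2\right) 5 \right)} \right)} - 33196 = \frac{-24 - 5}{4 \left(-5\right)} - 33196 = \frac{1}{4} \left(- \frac{1}{5}\right) \left(-29\right) - 33196 = \frac{29}{20} - 33196 = - \frac{663891}{20}$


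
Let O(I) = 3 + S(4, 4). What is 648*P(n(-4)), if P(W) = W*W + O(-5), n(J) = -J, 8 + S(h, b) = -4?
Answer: 4536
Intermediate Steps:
S(h, b) = -12 (S(h, b) = -8 - 4 = -12)
O(I) = -9 (O(I) = 3 - 12 = -9)
P(W) = -9 + W² (P(W) = W*W - 9 = W² - 9 = -9 + W²)
648*P(n(-4)) = 648*(-9 + (-1*(-4))²) = 648*(-9 + 4²) = 648*(-9 + 16) = 648*7 = 4536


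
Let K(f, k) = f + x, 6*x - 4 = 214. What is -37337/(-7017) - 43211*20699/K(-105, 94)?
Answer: 18828537609361/1445502 ≈ 1.3026e+7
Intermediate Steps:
x = 109/3 (x = ⅔ + (⅙)*214 = ⅔ + 107/3 = 109/3 ≈ 36.333)
K(f, k) = 109/3 + f (K(f, k) = f + 109/3 = 109/3 + f)
-37337/(-7017) - 43211*20699/K(-105, 94) = -37337/(-7017) - 43211*20699/(109/3 - 105) = -37337*(-1/7017) - 43211/((-206/3*1/20699)) = 37337/7017 - 43211/(-206/62097) = 37337/7017 - 43211*(-62097/206) = 37337/7017 + 2683273467/206 = 18828537609361/1445502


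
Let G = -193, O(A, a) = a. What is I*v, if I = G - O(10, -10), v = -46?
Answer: 8418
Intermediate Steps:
I = -183 (I = -193 - 1*(-10) = -193 + 10 = -183)
I*v = -183*(-46) = 8418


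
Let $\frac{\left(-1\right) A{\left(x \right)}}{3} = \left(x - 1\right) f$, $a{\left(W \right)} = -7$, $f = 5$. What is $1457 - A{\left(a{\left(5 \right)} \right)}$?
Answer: $1337$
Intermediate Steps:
$A{\left(x \right)} = 15 - 15 x$ ($A{\left(x \right)} = - 3 \left(x - 1\right) 5 = - 3 \left(-1 + x\right) 5 = - 3 \left(-5 + 5 x\right) = 15 - 15 x$)
$1457 - A{\left(a{\left(5 \right)} \right)} = 1457 - \left(15 - -105\right) = 1457 - \left(15 + 105\right) = 1457 - 120 = 1337$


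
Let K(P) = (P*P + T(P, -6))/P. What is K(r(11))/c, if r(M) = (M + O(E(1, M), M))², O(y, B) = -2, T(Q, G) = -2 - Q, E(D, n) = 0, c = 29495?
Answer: 6478/2389095 ≈ 0.0027115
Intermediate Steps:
r(M) = (-2 + M)² (r(M) = (M - 2)² = (-2 + M)²)
K(P) = (-2 + P² - P)/P (K(P) = (P*P + (-2 - P))/P = (P² + (-2 - P))/P = (-2 + P² - P)/P)
K(r(11))/c = (-1 + (-2 + 11)² - 2/(-2 + 11)²)/29495 = (-1 + 9² - 2/(9²))*(1/29495) = (-1 + 81 - 2/81)*(1/29495) = (6478/81)*(1/29495) = 6478/2389095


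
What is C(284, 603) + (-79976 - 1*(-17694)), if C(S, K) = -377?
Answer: -62659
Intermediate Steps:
C(284, 603) + (-79976 - 1*(-17694)) = -377 + (-79976 - 1*(-17694)) = -377 + (-79976 + 17694) = -377 - 62282 = -62659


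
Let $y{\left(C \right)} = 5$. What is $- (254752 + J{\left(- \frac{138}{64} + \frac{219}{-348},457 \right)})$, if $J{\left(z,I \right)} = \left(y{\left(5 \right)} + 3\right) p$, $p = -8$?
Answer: $-254688$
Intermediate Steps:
$J{\left(z,I \right)} = -64$ ($J{\left(z,I \right)} = \left(5 + 3\right) \left(-8\right) = 8 \left(-8\right) = -64$)
$- (254752 + J{\left(- \frac{138}{64} + \frac{219}{-348},457 \right)}) = - (254752 - 64) = \left(-1\right) 254688 = -254688$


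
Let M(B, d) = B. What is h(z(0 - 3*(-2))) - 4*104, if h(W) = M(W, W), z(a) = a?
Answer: -410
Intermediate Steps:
h(W) = W
h(z(0 - 3*(-2))) - 4*104 = (0 - 3*(-2)) - 4*104 = (0 + 6) - 416 = 6 - 416 = -410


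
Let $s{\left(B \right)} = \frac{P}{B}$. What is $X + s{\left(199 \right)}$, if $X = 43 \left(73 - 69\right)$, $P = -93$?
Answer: $\frac{34135}{199} \approx 171.53$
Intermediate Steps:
$s{\left(B \right)} = - \frac{93}{B}$
$X = 172$ ($X = 43 \cdot 4 = 172$)
$X + s{\left(199 \right)} = 172 - \frac{93}{199} = \frac{34135}{199}$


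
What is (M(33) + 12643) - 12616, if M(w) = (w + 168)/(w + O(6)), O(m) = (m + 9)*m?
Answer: 1174/41 ≈ 28.634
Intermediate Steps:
O(m) = m*(9 + m) (O(m) = (9 + m)*m = m*(9 + m))
M(w) = (168 + w)/(90 + w) (M(w) = (w + 168)/(w + 6*(9 + 6)) = (168 + w)/(w + 6*15) = (168 + w)/(w + 90) = (168 + w)/(90 + w))
(M(33) + 12643) - 12616 = ((168 + 33)/(90 + 33) + 12643) - 12616 = (201/123 + 12643) - 12616 = ((1/123)*201 + 12643) - 12616 = (67/41 + 12643) - 12616 = 518430/41 - 12616 = 1174/41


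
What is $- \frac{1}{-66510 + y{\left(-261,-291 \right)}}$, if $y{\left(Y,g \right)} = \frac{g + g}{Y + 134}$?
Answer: $\frac{127}{8446188} \approx 1.5036 \cdot 10^{-5}$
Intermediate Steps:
$y{\left(Y,g \right)} = \frac{2 g}{134 + Y}$
$- \frac{1}{-66510 + y{\left(-261,-291 \right)}} = - \frac{1}{-66510 + 2 \left(-291\right) \frac{1}{134 - 261}} = - \frac{1}{-66510 + 2 \left(-291\right) \frac{1}{-127}} = - \frac{1}{-66510 + 2 \left(-291\right) \left(- \frac{1}{127}\right)} = - \frac{1}{-66510 + \frac{582}{127}} = - \frac{1}{- \frac{8446188}{127}} = \left(-1\right) \left(- \frac{127}{8446188}\right) = \frac{127}{8446188}$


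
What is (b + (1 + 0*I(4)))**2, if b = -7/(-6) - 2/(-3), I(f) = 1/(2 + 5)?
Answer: 289/36 ≈ 8.0278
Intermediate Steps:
I(f) = 1/7
b = 11/6 (b = -7*(-1/6) - 2*(-1/3) = 7/6 + 2/3 = 11/6 ≈ 1.8333)
(b + (1 + 0*I(4)))**2 = (11/6 + (1 + 0*(1/7)))**2 = (11/6 + (1 + 0))**2 = (11/6 + 1)**2 = (17/6)**2 = 289/36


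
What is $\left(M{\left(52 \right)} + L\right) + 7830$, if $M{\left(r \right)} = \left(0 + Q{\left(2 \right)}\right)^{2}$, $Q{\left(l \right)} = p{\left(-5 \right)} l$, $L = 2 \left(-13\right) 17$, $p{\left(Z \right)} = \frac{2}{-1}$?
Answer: $7404$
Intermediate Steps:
$p{\left(Z \right)} = -2$ ($p{\left(Z \right)} = 2 \left(-1\right) = -2$)
$L = -442$ ($L = \left(-26\right) 17 = -442$)
$Q{\left(l \right)} = - 2 l$
$M{\left(r \right)} = 16$ ($M{\left(r \right)} = \left(0 - 4\right)^{2} = \left(-4\right)^{2} = 16$)
$\left(M{\left(52 \right)} + L\right) + 7830 = \left(16 - 442\right) + 7830 = -426 + 7830 = 7404$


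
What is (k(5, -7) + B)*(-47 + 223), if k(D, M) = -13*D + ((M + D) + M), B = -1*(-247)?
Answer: 30448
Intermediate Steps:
B = 247
k(D, M) = -12*D + 2*M (k(D, M) = -13*D + ((D + M) + M) = -13*D + (D + 2*M) = -12*D + 2*M)
(k(5, -7) + B)*(-47 + 223) = ((-12*5 + 2*(-7)) + 247)*(-47 + 223) = ((-60 - 14) + 247)*176 = (-74 + 247)*176 = 173*176 = 30448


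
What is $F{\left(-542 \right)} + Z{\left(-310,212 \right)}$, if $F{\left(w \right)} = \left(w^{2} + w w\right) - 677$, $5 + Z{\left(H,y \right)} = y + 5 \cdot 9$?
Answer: $587103$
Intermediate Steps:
$Z{\left(H,y \right)} = 40 + y$ ($Z{\left(H,y \right)} = -5 + \left(y + 5 \cdot 9\right) = -5 + \left(y + 45\right) = -5 + \left(45 + y\right) = 40 + y$)
$F{\left(w \right)} = -677 + 2 w^{2}$ ($F{\left(w \right)} = \left(w^{2} + w^{2}\right) - 677 = 2 w^{2} - 677 = -677 + 2 w^{2}$)
$F{\left(-542 \right)} + Z{\left(-310,212 \right)} = \left(-677 + 2 \left(-542\right)^{2}\right) + \left(40 + 212\right) = \left(-677 + 2 \cdot 293764\right) + 252 = \left(-677 + 587528\right) + 252 = 586851 + 252 = 587103$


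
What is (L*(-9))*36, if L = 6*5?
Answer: -9720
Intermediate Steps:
L = 30
(L*(-9))*36 = (30*(-9))*36 = -270*36 = -9720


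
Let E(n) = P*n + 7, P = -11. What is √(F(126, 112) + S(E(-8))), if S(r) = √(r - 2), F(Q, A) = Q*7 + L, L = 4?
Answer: √(886 + √93) ≈ 29.927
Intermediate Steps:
F(Q, A) = 4 + 7*Q (F(Q, A) = Q*7 + 4 = 7*Q + 4 = 4 + 7*Q)
E(n) = 7 - 11*n (E(n) = -11*n + 7 = 7 - 11*n)
S(r) = √(-2 + r)
√(F(126, 112) + S(E(-8))) = √((4 + 7*126) + √(-2 + (7 - 11*(-8)))) = √((4 + 882) + √(-2 + (7 + 88))) = √(886 + √(-2 + 95)) = √(886 + √93)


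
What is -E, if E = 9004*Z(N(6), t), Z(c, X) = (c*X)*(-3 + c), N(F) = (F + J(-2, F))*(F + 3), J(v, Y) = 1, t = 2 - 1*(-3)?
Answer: -170175600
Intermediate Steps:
t = 5 (t = 2 + 3 = 5)
N(F) = (1 + F)*(3 + F) (N(F) = (F + 1)*(F + 3) = (1 + F)*(3 + F))
Z(c, X) = X*c*(-3 + c) (Z(c, X) = (X*c)*(-3 + c) = X*c*(-3 + c))
E = 170175600 (E = 9004*(5*(3 + 6² + 4*6)*(-3 + (3 + 6² + 4*6))) = 9004*(5*(3 + 36 + 24)*(-3 + (3 + 36 + 24))) = 9004*(5*63*(-3 + 63)) = 9004*(5*63*60) = 9004*18900 = 170175600)
-E = -1*170175600 = -170175600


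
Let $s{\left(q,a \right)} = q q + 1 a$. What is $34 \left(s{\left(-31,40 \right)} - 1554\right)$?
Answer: $-18802$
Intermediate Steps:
$s{\left(q,a \right)} = a + q^{2}$ ($s{\left(q,a \right)} = q^{2} + a = a + q^{2}$)
$34 \left(s{\left(-31,40 \right)} - 1554\right) = 34 \left(\left(40 + \left(-31\right)^{2}\right) - 1554\right) = 34 \left(\left(40 + 961\right) - 1554\right) = 34 \left(1001 - 1554\right) = 34 \left(-553\right) = -18802$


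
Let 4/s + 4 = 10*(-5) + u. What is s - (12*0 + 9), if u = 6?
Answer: -109/12 ≈ -9.0833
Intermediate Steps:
s = -1/12 (s = 4/(-4 + (10*(-5) + 6)) = 4/(-4 + (-50 + 6)) = 4/(-4 - 44) = 4/(-48) = 4*(-1/48) = -1/12 ≈ -0.083333)
s - (12*0 + 9) = -1/12 - (12*0 + 9) = -1/12 - (0 + 9) = -1/12 - 1*9 = -1/12 - 9 = -109/12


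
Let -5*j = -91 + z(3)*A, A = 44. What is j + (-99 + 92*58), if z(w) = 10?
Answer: 25836/5 ≈ 5167.2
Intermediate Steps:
j = -349/5 (j = -(-91 + 10*44)/5 = -(-91 + 440)/5 = -1/5*349 = -349/5 ≈ -69.800)
j + (-99 + 92*58) = -349/5 + (-99 + 92*58) = -349/5 + (-99 + 5336) = -349/5 + 5237 = 25836/5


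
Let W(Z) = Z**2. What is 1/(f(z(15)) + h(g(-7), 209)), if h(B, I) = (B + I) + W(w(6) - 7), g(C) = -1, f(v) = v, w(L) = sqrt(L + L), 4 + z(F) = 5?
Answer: 45/11758 + 7*sqrt(3)/17637 ≈ 0.0045146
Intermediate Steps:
z(F) = 1 (z(F) = -4 + 5 = 1)
w(L) = sqrt(2)*sqrt(L) (w(L) = sqrt(2*L) = sqrt(2)*sqrt(L))
h(B, I) = B + I + (-7 + 2*sqrt(3))**2 (h(B, I) = (B + I) + (sqrt(2)*sqrt(6) - 7)**2 = (B + I) + (2*sqrt(3) - 7)**2 = (B + I) + (-7 + 2*sqrt(3))**2 = B + I + (-7 + 2*sqrt(3))**2)
1/(f(z(15)) + h(g(-7), 209)) = 1/(1 + (61 - 1 + 209 - 28*sqrt(3))) = 1/(1 + (269 - 28*sqrt(3))) = 1/(270 - 28*sqrt(3))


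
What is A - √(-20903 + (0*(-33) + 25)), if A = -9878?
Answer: -9878 - I*√20878 ≈ -9878.0 - 144.49*I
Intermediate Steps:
A - √(-20903 + (0*(-33) + 25)) = -9878 - √(-20903 + (0*(-33) + 25)) = -9878 - √(-20903 + (0 + 25)) = -9878 - √(-20903 + 25) = -9878 - √(-20878) = -9878 - I*√20878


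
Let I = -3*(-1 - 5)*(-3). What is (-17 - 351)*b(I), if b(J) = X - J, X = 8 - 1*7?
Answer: -20240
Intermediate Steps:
X = 1 (X = 8 - 7 = 1)
I = -54 (I = -3*(-6)*(-3) = 18*(-3) = -54)
b(J) = 1 - J
(-17 - 351)*b(I) = (-17 - 351)*(1 - 1*(-54)) = -368*(1 + 54) = -368*55 = -20240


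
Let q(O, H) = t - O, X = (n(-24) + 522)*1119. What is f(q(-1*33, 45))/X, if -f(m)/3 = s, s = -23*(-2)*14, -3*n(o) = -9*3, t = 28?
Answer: -644/198063 ≈ -0.0032515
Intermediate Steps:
n(o) = 9 (n(o) = -(-3)*3 = -⅓*(-27) = 9)
X = 594189 (X = (9 + 522)*1119 = 531*1119 = 594189)
q(O, H) = 28 - O
s = 644 (s = 46*14 = 644)
f(m) = -1932 (f(m) = -3*644 = -1932)
f(q(-1*33, 45))/X = -1932/594189 = -1932*1/594189 = -644/198063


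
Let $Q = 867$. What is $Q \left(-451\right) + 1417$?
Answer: $-389600$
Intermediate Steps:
$Q \left(-451\right) + 1417 = 867 \left(-451\right) + 1417 = -391017 + 1417 = -389600$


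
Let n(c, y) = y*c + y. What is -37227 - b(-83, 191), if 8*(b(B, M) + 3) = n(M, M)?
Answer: -41808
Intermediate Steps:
n(c, y) = y + c*y (n(c, y) = c*y + y = y + c*y)
b(B, M) = -3 + M*(1 + M)/8 (b(B, M) = -3 + (M*(1 + M))/8 = -3 + M*(1 + M)/8)
-37227 - b(-83, 191) = -37227 - (-3 + (⅛)*191*(1 + 191)) = -37227 - (-3 + (⅛)*191*192) = -37227 - (-3 + 4584) = -37227 - 1*4581 = -37227 - 4581 = -41808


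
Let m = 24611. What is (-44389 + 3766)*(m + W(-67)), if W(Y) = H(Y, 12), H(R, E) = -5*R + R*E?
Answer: -980720466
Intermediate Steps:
H(R, E) = -5*R + E*R
W(Y) = 7*Y (W(Y) = Y*(-5 + 12) = Y*7 = 7*Y)
(-44389 + 3766)*(m + W(-67)) = (-44389 + 3766)*(24611 + 7*(-67)) = -40623*(24611 - 469) = -40623*24142 = -980720466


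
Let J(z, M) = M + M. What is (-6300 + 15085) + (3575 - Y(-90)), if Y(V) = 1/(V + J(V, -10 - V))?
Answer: 865199/70 ≈ 12360.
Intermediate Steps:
J(z, M) = 2*M
Y(V) = 1/(-20 - V) (Y(V) = 1/(V + 2*(-10 - V)) = 1/(V + (-20 - 2*V)) = 1/(-20 - V))
(-6300 + 15085) + (3575 - Y(-90)) = (-6300 + 15085) + (3575 - 1/(-20 - 1*(-90))) = 8785 + (3575 - 1/(-20 + 90)) = 8785 + (3575 - 1/70) = 8785 + 250249/70 = 865199/70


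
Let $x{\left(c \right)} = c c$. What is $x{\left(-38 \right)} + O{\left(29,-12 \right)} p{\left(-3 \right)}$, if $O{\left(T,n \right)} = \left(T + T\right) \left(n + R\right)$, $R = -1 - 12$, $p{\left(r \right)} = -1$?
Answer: $2894$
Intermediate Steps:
$x{\left(c \right)} = c^{2}$
$R = -13$ ($R = -1 - 12 = -13$)
$O{\left(T,n \right)} = 2 T \left(-13 + n\right)$ ($O{\left(T,n \right)} = \left(T + T\right) \left(n - 13\right) = 2 T \left(-13 + n\right)$)
$x{\left(-38 \right)} + O{\left(29,-12 \right)} p{\left(-3 \right)} = \left(-38\right)^{2} + 2 \cdot 29 \left(-13 - 12\right) \left(-1\right) = 1444 + 2 \cdot 29 \left(-25\right) \left(-1\right) = 1444 - -1450 = 1444 + 1450 = 2894$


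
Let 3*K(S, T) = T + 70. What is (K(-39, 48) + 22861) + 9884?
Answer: 98353/3 ≈ 32784.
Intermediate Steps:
K(S, T) = 70/3 + T/3 (K(S, T) = (T + 70)/3 = (70 + T)/3 = 70/3 + T/3)
(K(-39, 48) + 22861) + 9884 = ((70/3 + (⅓)*48) + 22861) + 9884 = ((70/3 + 16) + 22861) + 9884 = (118/3 + 22861) + 9884 = 68701/3 + 9884 = 98353/3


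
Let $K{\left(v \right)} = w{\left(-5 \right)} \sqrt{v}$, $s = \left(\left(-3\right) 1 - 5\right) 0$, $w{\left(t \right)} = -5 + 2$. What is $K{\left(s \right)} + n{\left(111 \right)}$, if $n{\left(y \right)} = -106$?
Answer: $-106$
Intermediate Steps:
$w{\left(t \right)} = -3$
$s = 0$ ($s = \left(-3 - 5\right) 0 = \left(-8\right) 0 = 0$)
$K{\left(v \right)} = - 3 \sqrt{v}$
$K{\left(s \right)} + n{\left(111 \right)} = - 3 \sqrt{0} - 106 = \left(-3\right) 0 - 106 = 0 - 106 = -106$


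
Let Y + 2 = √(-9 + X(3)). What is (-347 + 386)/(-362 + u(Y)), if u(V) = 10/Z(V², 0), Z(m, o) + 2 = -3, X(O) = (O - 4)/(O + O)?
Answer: -3/28 ≈ -0.10714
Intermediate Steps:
X(O) = (-4 + O)/(2*O) (X(O) = (-4 + O)/((2*O)) = (-4 + O)*(1/(2*O)) = (-4 + O)/(2*O))
Z(m, o) = -5 (Z(m, o) = -2 - 3 = -5)
Y = -2 + I*√330/6 (Y = -2 + √(-9 + (½)*(-4 + 3)/3) = -2 + √(-9 + (½)*(⅓)*(-1)) = -2 + √(-9 - ⅙) = -2 + √(-55/6) = -2 + I*√330/6 ≈ -2.0 + 3.0276*I)
u(V) = -2 (u(V) = 10/(-5) = 10*(-⅕) = -2)
(-347 + 386)/(-362 + u(Y)) = (-347 + 386)/(-362 - 2) = 39/(-364) = 39*(-1/364) = -3/28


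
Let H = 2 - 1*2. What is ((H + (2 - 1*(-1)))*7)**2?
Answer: 441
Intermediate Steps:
H = 0 (H = 2 - 2 = 0)
((H + (2 - 1*(-1)))*7)**2 = ((0 + (2 - 1*(-1)))*7)**2 = ((0 + (2 + 1))*7)**2 = ((0 + 3)*7)**2 = (3*7)**2 = 21**2 = 441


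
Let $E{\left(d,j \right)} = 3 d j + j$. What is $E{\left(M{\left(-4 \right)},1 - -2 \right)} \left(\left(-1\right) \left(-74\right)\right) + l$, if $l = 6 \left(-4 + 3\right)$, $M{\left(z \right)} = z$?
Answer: $-2448$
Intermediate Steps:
$l = -6$ ($l = 6 \left(-1\right) = -6$)
$E{\left(d,j \right)} = j + 3 d j$ ($E{\left(d,j \right)} = 3 d j + j = j + 3 d j$)
$E{\left(M{\left(-4 \right)},1 - -2 \right)} \left(\left(-1\right) \left(-74\right)\right) + l = \left(1 - -2\right) \left(1 + 3 \left(-4\right)\right) \left(\left(-1\right) \left(-74\right)\right) - 6 = \left(1 + 2\right) \left(1 - 12\right) 74 - 6 = 3 \left(-11\right) 74 - 6 = \left(-33\right) 74 - 6 = -2442 - 6 = -2448$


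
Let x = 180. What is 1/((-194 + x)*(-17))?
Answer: 1/238 ≈ 0.0042017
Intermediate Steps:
1/((-194 + x)*(-17)) = 1/((-194 + 180)*(-17)) = 1/(-14*(-17)) = 1/238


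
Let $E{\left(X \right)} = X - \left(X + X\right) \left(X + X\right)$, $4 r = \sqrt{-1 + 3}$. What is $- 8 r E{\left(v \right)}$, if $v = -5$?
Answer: $210 \sqrt{2} \approx 296.98$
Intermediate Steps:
$r = \frac{\sqrt{2}}{4}$ ($r = \frac{\sqrt{-1 + 3}}{4} = \frac{\sqrt{2}}{4} \approx 0.35355$)
$E{\left(X \right)} = X - 4 X^{2}$ ($E{\left(X \right)} = X - 2 X 2 X = X - 4 X^{2}$)
$- 8 r E{\left(v \right)} = - 8 \frac{\sqrt{2}}{4} \left(- 5 \left(1 - -20\right)\right) = - 2 \sqrt{2} \left(- 5 \left(1 + 20\right)\right) = - 2 \sqrt{2} \left(\left(-5\right) 21\right) = - 2 \sqrt{2} \left(-105\right) = 210 \sqrt{2}$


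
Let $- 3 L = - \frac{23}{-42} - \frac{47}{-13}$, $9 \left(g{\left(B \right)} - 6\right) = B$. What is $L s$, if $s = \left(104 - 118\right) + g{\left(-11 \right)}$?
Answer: $\frac{188659}{14742} \approx 12.797$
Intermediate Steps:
$g{\left(B \right)} = 6 + \frac{B}{9}$
$L = - \frac{2273}{1638}$ ($L = - \frac{- \frac{23}{-42} - \frac{47}{-13}}{3} = - \frac{\left(-23\right) \left(- \frac{1}{42}\right) - - \frac{47}{13}}{3} = - \frac{\frac{23}{42} + \frac{47}{13}}{3} = \left(- \frac{1}{3}\right) \frac{2273}{546} = - \frac{2273}{1638} \approx -1.3877$)
$s = - \frac{83}{9}$ ($s = \left(104 - 118\right) + \left(6 + \frac{1}{9} \left(-11\right)\right) = -14 + \left(6 - \frac{11}{9}\right) = -14 + \frac{43}{9} = - \frac{83}{9} \approx -9.2222$)
$L s = \left(- \frac{2273}{1638}\right) \left(- \frac{83}{9}\right) = \frac{188659}{14742}$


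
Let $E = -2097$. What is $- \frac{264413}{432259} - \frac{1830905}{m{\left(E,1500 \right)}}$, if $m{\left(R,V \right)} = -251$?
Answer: $\frac{791358796732}{108497009} \approx 7293.8$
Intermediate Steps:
$- \frac{264413}{432259} - \frac{1830905}{m{\left(E,1500 \right)}} = - \frac{264413}{432259} - \frac{1830905}{-251} = \left(-264413\right) \frac{1}{432259} - - \frac{1830905}{251} = - \frac{264413}{432259} + \frac{1830905}{251} = \frac{791358796732}{108497009}$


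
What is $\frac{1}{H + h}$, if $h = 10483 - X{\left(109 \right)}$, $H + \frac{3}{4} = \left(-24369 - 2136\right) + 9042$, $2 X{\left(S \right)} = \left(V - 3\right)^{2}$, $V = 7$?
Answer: $- \frac{4}{27955} \approx -0.00014309$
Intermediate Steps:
$X{\left(S \right)} = 8$ ($X{\left(S \right)} = \frac{\left(7 - 3\right)^{2}}{2} = \frac{4^{2}}{2} = \frac{1}{2} \cdot 16 = 8$)
$H = - \frac{69855}{4}$ ($H = - \frac{3}{4} + \left(\left(-24369 - 2136\right) + 9042\right) = - \frac{3}{4} + \left(-26505 + 9042\right) = - \frac{3}{4} - 17463 = - \frac{69855}{4} \approx -17464.0$)
$h = 10475$ ($h = 10483 - 8 = 10475$)
$\frac{1}{H + h} = \frac{1}{- \frac{69855}{4} + 10475} = \frac{1}{- \frac{27955}{4}} = - \frac{4}{27955}$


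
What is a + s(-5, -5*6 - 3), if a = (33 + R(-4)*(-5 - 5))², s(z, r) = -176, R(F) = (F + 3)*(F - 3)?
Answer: 1193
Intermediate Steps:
R(F) = (-3 + F)*(3 + F) (R(F) = (3 + F)*(-3 + F) = (-3 + F)*(3 + F))
a = 1369 (a = (33 + (-9 + (-4)²)*(-5 - 5))² = (33 + (-9 + 16)*(-10))² = (33 + 7*(-10))² = (33 - 70)² = (-37)² = 1369)
a + s(-5, -5*6 - 3) = 1369 - 176 = 1193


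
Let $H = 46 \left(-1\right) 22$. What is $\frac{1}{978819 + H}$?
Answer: $\frac{1}{977807} \approx 1.0227 \cdot 10^{-6}$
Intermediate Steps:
$H = -1012$ ($H = \left(-46\right) 22 = -1012$)
$\frac{1}{978819 + H} = \frac{1}{978819 - 1012} = \frac{1}{977807}$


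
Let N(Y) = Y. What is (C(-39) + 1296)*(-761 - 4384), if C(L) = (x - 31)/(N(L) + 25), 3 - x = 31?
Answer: -13379205/2 ≈ -6.6896e+6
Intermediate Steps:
x = -28 (x = 3 - 1*31 = 3 - 31 = -28)
C(L) = -59/(25 + L) (C(L) = (-28 - 31)/(L + 25) = -59/(25 + L))
(C(-39) + 1296)*(-761 - 4384) = (-59/(25 - 39) + 1296)*(-761 - 4384) = (-59/(-14) + 1296)*(-5145) = (-59*(-1/14) + 1296)*(-5145) = (59/14 + 1296)*(-5145) = (18203/14)*(-5145) = -13379205/2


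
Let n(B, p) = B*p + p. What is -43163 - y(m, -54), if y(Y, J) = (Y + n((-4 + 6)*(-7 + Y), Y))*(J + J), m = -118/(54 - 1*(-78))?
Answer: -5061653/121 ≈ -41832.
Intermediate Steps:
n(B, p) = p + B*p
m = -59/66 (m = -118/(54 + 78) = -118/132 = -118*1/132 = -59/66 ≈ -0.89394)
y(Y, J) = 2*J*(Y + Y*(-13 + 2*Y)) (y(Y, J) = (Y + Y*(1 + (-4 + 6)*(-7 + Y)))*(J + J) = (Y + Y*(1 + 2*(-7 + Y)))*(2*J) = (Y + Y*(1 + (-14 + 2*Y)))*(2*J) = (Y + Y*(-13 + 2*Y))*(2*J) = 2*J*(Y + Y*(-13 + 2*Y)))
-43163 - y(m, -54) = -43163 - 4*(-54)*(-59)*(-6 - 59/66)/66 = -43163 - 4*(-54)*(-59)*(-455)/(66*66) = -43163 - 1*(-161070/121) = -43163 + 161070/121 = -5061653/121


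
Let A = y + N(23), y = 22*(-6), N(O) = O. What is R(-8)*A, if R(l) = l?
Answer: 872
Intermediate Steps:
y = -132
A = -109 (A = -132 + 23 = -109)
R(-8)*A = -8*(-109) = 872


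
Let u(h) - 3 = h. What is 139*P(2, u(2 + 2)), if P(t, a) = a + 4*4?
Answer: 3197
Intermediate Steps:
u(h) = 3 + h
P(t, a) = 16 + a (P(t, a) = a + 16 = 16 + a)
139*P(2, u(2 + 2)) = 139*(16 + (3 + (2 + 2))) = 139*(16 + (3 + 4)) = 139*(16 + 7) = 139*23 = 3197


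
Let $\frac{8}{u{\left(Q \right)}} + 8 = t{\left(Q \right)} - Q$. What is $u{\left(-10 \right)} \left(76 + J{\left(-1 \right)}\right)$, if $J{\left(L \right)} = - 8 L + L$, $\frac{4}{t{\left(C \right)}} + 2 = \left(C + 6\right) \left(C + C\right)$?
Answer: $\frac{3237}{10} \approx 323.7$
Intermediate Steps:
$t{\left(C \right)} = \frac{4}{-2 + 2 C \left(6 + C\right)}$ ($t{\left(C \right)} = \frac{4}{-2 + \left(C + 6\right) \left(C + C\right)} = \frac{4}{-2 + \left(6 + C\right) 2 C} = \frac{4}{-2 + 2 C \left(6 + C\right)}$)
$J{\left(L \right)} = - 7 L$
$u{\left(Q \right)} = \frac{8}{-8 - Q + \frac{2}{-1 + Q^{2} + 6 Q}}$ ($u{\left(Q \right)} = \frac{8}{-8 - \left(Q - \frac{2}{-1 + Q^{2} + 6 Q}\right)} = \frac{8}{-8 - Q + \frac{2}{-1 + Q^{2} + 6 Q}}$)
$u{\left(-10 \right)} \left(76 + J{\left(-1 \right)}\right) = \frac{8 \left(1 - \left(-10\right)^{2} - -60\right)}{-2 + \left(8 - 10\right) \left(-1 + \left(-10\right)^{2} + 6 \left(-10\right)\right)} \left(76 - -7\right) = \frac{8 \left(1 - 100 + 60\right)}{-2 - 2 \left(-1 + 100 - 60\right)} \left(76 + 7\right) = \frac{8 \left(1 - 100 + 60\right)}{-2 - 78} \cdot 83 = 8 \frac{1}{-2 - 78} \left(-39\right) 83 = 8 \frac{1}{-80} \left(-39\right) 83 = 8 \left(- \frac{1}{80}\right) \left(-39\right) 83 = \frac{39}{10} \cdot 83 = \frac{3237}{10}$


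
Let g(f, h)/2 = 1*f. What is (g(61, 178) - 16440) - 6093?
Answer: -22411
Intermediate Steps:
g(f, h) = 2*f (g(f, h) = 2*(1*f) = 2*f)
(g(61, 178) - 16440) - 6093 = (2*61 - 16440) - 6093 = (122 - 16440) - 6093 = -16318 - 6093 = -22411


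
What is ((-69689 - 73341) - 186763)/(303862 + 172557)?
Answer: -329793/476419 ≈ -0.69223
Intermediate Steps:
((-69689 - 73341) - 186763)/(303862 + 172557) = (-143030 - 186763)/476419 = -329793*1/476419 = -329793/476419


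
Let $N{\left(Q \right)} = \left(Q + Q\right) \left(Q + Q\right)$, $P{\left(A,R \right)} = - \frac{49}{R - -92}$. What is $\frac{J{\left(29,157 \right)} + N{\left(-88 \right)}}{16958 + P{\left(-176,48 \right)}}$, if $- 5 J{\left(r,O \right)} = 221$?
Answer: $\frac{206212}{113051} \approx 1.8241$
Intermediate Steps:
$P{\left(A,R \right)} = - \frac{49}{92 + R}$ ($P{\left(A,R \right)} = - \frac{49}{R + 92} = - \frac{49}{92 + R}$)
$J{\left(r,O \right)} = - \frac{221}{5}$ ($J{\left(r,O \right)} = \left(- \frac{1}{5}\right) 221 = - \frac{221}{5}$)
$N{\left(Q \right)} = 4 Q^{2}$ ($N{\left(Q \right)} = 2 Q 2 Q = 4 Q^{2}$)
$\frac{J{\left(29,157 \right)} + N{\left(-88 \right)}}{16958 + P{\left(-176,48 \right)}} = \frac{- \frac{221}{5} + 4 \left(-88\right)^{2}}{16958 - \frac{49}{92 + 48}} = \frac{- \frac{221}{5} + 4 \cdot 7744}{16958 - \frac{49}{140}} = \frac{- \frac{221}{5} + 30976}{16958 - \frac{7}{20}} = \frac{154659}{5 \left(16958 - \frac{7}{20}\right)} = \frac{154659}{5 \cdot \frac{339153}{20}} = \frac{154659}{5} \cdot \frac{20}{339153} = \frac{206212}{113051}$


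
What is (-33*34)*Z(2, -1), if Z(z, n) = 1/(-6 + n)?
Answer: 1122/7 ≈ 160.29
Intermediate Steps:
(-33*34)*Z(2, -1) = (-33*34)/(-6 - 1) = -1122/(-7) = -1122*(-⅐) = 1122/7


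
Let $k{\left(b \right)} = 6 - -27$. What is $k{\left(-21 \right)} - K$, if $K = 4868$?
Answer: $-4835$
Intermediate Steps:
$k{\left(b \right)} = 33$ ($k{\left(b \right)} = 6 + 27 = 33$)
$k{\left(-21 \right)} - K = 33 - 4868 = -4835$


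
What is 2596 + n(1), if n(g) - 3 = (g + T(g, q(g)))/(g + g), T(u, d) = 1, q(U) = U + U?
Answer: 2600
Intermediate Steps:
q(U) = 2*U
n(g) = 3 + (1 + g)/(2*g) (n(g) = 3 + (g + 1)/(g + g) = 3 + (1 + g)/((2*g)) = 3 + (1 + g)*(1/(2*g)) = 3 + (1 + g)/(2*g))
2596 + n(1) = 2596 + (½)*(1 + 7*1)/1 = 2596 + (½)*1*(1 + 7) = 2596 + (½)*1*8 = 2596 + 4 = 2600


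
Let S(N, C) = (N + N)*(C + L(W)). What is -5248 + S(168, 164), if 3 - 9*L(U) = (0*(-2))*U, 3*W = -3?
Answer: 49968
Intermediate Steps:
W = -1 (W = (⅓)*(-3) = -1)
L(U) = ⅓ (L(U) = ⅓ - 0*(-2)*U/9 = ⅓ - 0*U = ⅓ - ⅑*0 = ⅓ + 0 = ⅓)
S(N, C) = 2*N*(⅓ + C) (S(N, C) = (N + N)*(C + ⅓) = (2*N)*(⅓ + C) = 2*N*(⅓ + C))
-5248 + S(168, 164) = -5248 + (⅔)*168*(1 + 3*164) = -5248 + (⅔)*168*(1 + 492) = -5248 + (⅔)*168*493 = -5248 + 55216 = 49968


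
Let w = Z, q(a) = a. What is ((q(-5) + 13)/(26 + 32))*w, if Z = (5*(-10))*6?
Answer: -1200/29 ≈ -41.379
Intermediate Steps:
Z = -300 (Z = -50*6 = -300)
w = -300
((q(-5) + 13)/(26 + 32))*w = ((-5 + 13)/(26 + 32))*(-300) = (8/58)*(-300) = (8*(1/58))*(-300) = (4/29)*(-300) = -1200/29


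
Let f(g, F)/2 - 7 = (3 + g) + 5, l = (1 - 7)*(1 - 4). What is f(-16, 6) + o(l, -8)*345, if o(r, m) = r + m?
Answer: 3448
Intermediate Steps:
l = 18 (l = -6*(-3) = 18)
o(r, m) = m + r
f(g, F) = 30 + 2*g (f(g, F) = 14 + 2*((3 + g) + 5) = 14 + 2*(8 + g) = 14 + (16 + 2*g) = 30 + 2*g)
f(-16, 6) + o(l, -8)*345 = (30 + 2*(-16)) + (-8 + 18)*345 = (30 - 32) + 10*345 = -2 + 3450 = 3448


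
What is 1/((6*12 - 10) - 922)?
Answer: -1/860 ≈ -0.0011628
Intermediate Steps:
1/((6*12 - 10) - 922) = 1/((72 - 10) - 922) = 1/(62 - 922) = 1/(-860) = -1/860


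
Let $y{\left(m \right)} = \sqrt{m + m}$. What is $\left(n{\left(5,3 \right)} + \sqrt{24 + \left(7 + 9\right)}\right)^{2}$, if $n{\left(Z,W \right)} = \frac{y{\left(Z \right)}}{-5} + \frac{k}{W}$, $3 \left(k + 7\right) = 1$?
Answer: $\frac{15122}{405} - 8 \sqrt{10} \approx 12.04$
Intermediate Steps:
$k = - \frac{20}{3}$ ($k = -7 + \frac{1}{3} \cdot 1 = -7 + \frac{1}{3} = - \frac{20}{3} \approx -6.6667$)
$y{\left(m \right)} = \sqrt{2} \sqrt{m}$ ($y{\left(m \right)} = \sqrt{2 m} = \sqrt{2} \sqrt{m}$)
$n{\left(Z,W \right)} = - \frac{20}{3 W} - \frac{\sqrt{2} \sqrt{Z}}{5}$ ($n{\left(Z,W \right)} = \frac{\sqrt{2} \sqrt{Z}}{-5} - \frac{20}{3 W} = \sqrt{2} \sqrt{Z} \left(- \frac{1}{5}\right) - \frac{20}{3 W} = - \frac{\sqrt{2} \sqrt{Z}}{5} - \frac{20}{3 W} = - \frac{20}{3 W} - \frac{\sqrt{2} \sqrt{Z}}{5}$)
$\left(n{\left(5,3 \right)} + \sqrt{24 + \left(7 + 9\right)}\right)^{2} = \left(\left(- \frac{20}{3 \cdot 3} - \frac{\sqrt{2} \sqrt{5}}{5}\right) + \sqrt{24 + \left(7 + 9\right)}\right)^{2} = \left(\left(\left(- \frac{20}{3}\right) \frac{1}{3} - \frac{\sqrt{10}}{5}\right) + \sqrt{24 + 16}\right)^{2} = \left(\left(- \frac{20}{9} - \frac{\sqrt{10}}{5}\right) + \sqrt{40}\right)^{2} = \left(\left(- \frac{20}{9} - \frac{\sqrt{10}}{5}\right) + 2 \sqrt{10}\right)^{2} = \left(- \frac{20}{9} + \frac{9 \sqrt{10}}{5}\right)^{2}$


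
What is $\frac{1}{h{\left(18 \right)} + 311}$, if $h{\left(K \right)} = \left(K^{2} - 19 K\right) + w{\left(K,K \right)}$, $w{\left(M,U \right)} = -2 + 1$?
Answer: $\frac{1}{292} \approx 0.0034247$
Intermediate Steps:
$w{\left(M,U \right)} = -1$
$h{\left(K \right)} = -1 + K^{2} - 19 K$ ($h{\left(K \right)} = \left(K^{2} - 19 K\right) - 1 = -1 + K^{2} - 19 K$)
$\frac{1}{h{\left(18 \right)} + 311} = \frac{1}{\left(-1 + 18^{2} - 342\right) + 311} = \frac{1}{\left(-1 + 324 - 342\right) + 311} = \frac{1}{-19 + 311} = \frac{1}{292}$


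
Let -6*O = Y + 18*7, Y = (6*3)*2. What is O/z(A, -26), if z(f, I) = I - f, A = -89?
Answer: -3/7 ≈ -0.42857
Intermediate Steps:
Y = 36 (Y = 18*2 = 36)
O = -27 (O = -(36 + 18*7)/6 = -(36 + 126)/6 = -⅙*162 = -27)
O/z(A, -26) = -27/(-26 - 1*(-89)) = -27/(-26 + 89) = -27/63 = -27*1/63 = -3/7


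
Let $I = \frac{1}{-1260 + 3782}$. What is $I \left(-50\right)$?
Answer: $- \frac{25}{1261} \approx -0.019826$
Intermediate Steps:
$I = \frac{1}{2522} \approx 0.00039651$
$I \left(-50\right) = \frac{1}{2522} \left(-50\right) = - \frac{25}{1261}$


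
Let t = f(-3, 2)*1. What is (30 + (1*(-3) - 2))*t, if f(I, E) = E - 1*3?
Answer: -25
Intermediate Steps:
f(I, E) = -3 + E (f(I, E) = E - 3 = -3 + E)
t = -1 (t = (-3 + 2)*1 = -1*1 = -1)
(30 + (1*(-3) - 2))*t = (30 + (1*(-3) - 2))*(-1) = (30 + (-3 - 2))*(-1) = (30 - 5)*(-1) = 25*(-1) = -25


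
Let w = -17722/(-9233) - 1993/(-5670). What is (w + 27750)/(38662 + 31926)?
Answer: 207551741087/527908593240 ≈ 0.39316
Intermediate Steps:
w = 16983587/7478730 (w = -17722*(-1/9233) - 1993*(-1/5670) = 17722/9233 + 1993/5670 = 16983587/7478730 ≈ 2.2709)
(w + 27750)/(38662 + 31926) = (16983587/7478730 + 27750)/(38662 + 31926) = (207551741087/7478730)/70588 = (207551741087/7478730)*(1/70588) = 207551741087/527908593240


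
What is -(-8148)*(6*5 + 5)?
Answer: 285180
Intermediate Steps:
-(-8148)*(6*5 + 5) = -(-8148)*(30 + 5) = -(-8148)*35 = -42*(-6790) = 285180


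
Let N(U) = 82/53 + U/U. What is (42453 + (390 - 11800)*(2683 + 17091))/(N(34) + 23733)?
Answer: -11955681011/1257984 ≈ -9503.8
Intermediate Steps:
N(U) = 135/53 (N(U) = 82*(1/53) + 1 = 82/53 + 1 = 135/53)
(42453 + (390 - 11800)*(2683 + 17091))/(N(34) + 23733) = (42453 + (390 - 11800)*(2683 + 17091))/(135/53 + 23733) = (42453 - 11410*19774)/(1257984/53) = (42453 - 225621340)*(53/1257984) = -225578887*53/1257984 = -11955681011/1257984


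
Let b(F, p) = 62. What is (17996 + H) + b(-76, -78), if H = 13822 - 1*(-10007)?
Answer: 41887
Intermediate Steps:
H = 23829 (H = 13822 + 10007 = 23829)
(17996 + H) + b(-76, -78) = (17996 + 23829) + 62 = 41825 + 62 = 41887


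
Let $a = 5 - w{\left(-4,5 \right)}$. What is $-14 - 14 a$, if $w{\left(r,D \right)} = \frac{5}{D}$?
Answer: $-70$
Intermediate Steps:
$a = 4$ ($a = 5 - \frac{5}{5} = 5 - 5 \cdot \frac{1}{5} = 5 - 1 = 4$)
$-14 - 14 a = -14 - 56 = -70$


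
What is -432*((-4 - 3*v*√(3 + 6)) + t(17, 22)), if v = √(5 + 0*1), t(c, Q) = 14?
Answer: -4320 + 3888*√5 ≈ 4373.8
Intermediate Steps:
v = √5 (v = √(5 + 0) = √5 ≈ 2.2361)
-432*((-4 - 3*v*√(3 + 6)) + t(17, 22)) = -432*((-4 - 3*√5*√(3 + 6)) + 14) = -432*((-4 - 3*√5*√9) + 14) = -432*((-4 - 3*√5*3) + 14) = -432*((-4 - 9*√5) + 14) = -432*(10 - 9*√5) = -4320 + 3888*√5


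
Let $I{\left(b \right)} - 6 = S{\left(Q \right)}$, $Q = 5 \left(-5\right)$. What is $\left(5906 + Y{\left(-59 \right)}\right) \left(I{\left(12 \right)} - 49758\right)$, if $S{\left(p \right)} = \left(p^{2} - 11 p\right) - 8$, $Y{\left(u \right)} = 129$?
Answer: $-294870100$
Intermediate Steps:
$Q = -25$
$S{\left(p \right)} = -8 + p^{2} - 11 p$
$I{\left(b \right)} = 898$ ($I{\left(b \right)} = 6 - \left(-267 - 625\right) = 6 + \left(-8 + 625 + 275\right) = 6 + 892 = 898$)
$\left(5906 + Y{\left(-59 \right)}\right) \left(I{\left(12 \right)} - 49758\right) = \left(5906 + 129\right) \left(898 - 49758\right) = 6035 \left(-48860\right) = -294870100$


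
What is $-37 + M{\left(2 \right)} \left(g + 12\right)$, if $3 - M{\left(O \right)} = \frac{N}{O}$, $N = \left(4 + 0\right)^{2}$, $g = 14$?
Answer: $-167$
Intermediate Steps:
$N = 16$ ($N = 4^{2} = 16$)
$M{\left(O \right)} = 3 - \frac{16}{O}$
$-37 + M{\left(2 \right)} \left(g + 12\right) = -37 + \left(3 - \frac{16}{2}\right) \left(14 + 12\right) = -37 + \left(3 - 8\right) 26 = -37 - 130 = -167$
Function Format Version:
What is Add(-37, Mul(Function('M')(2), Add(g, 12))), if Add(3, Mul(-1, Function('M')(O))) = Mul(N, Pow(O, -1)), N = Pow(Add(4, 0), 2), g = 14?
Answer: -167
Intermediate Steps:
N = 16 (N = Pow(4, 2) = 16)
Function('M')(O) = Add(3, Mul(-16, Pow(O, -1))) (Function('M')(O) = Add(3, Mul(-1, Mul(16, Pow(O, -1)))) = Add(3, Mul(-16, Pow(O, -1))))
Add(-37, Mul(Function('M')(2), Add(g, 12))) = Add(-37, Mul(Add(3, Mul(-16, Pow(2, -1))), Add(14, 12))) = Add(-37, Mul(Add(3, Mul(-16, Rational(1, 2))), 26)) = Add(-37, Mul(Add(3, -8), 26)) = Add(-37, Mul(-5, 26)) = Add(-37, -130) = -167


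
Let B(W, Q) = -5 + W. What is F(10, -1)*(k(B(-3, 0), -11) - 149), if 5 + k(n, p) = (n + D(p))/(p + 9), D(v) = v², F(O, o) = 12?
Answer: -2526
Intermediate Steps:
k(n, p) = -5 + (n + p²)/(9 + p) (k(n, p) = -5 + (n + p²)/(p + 9) = -5 + (n + p²)/(9 + p))
F(10, -1)*(k(B(-3, 0), -11) - 149) = 12*((-45 + (-5 - 3) + (-11)² - 5*(-11))/(9 - 11) - 149) = 12*((-45 - 8 + 121 + 55)/(-2) - 149) = 12*(-½*123 - 149) = 12*(-123/2 - 149) = 12*(-421/2) = -2526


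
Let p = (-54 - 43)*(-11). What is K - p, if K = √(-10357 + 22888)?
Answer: -1067 + √12531 ≈ -955.06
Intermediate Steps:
p = 1067 (p = -97*(-11) = 1067)
K = √12531 ≈ 111.94
K - p = √12531 - 1*1067 = √12531 - 1067 = -1067 + √12531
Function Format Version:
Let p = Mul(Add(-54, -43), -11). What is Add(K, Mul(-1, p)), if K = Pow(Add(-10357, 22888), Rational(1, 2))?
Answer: Add(-1067, Pow(12531, Rational(1, 2))) ≈ -955.06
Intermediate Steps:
p = 1067 (p = Mul(-97, -11) = 1067)
K = Pow(12531, Rational(1, 2)) ≈ 111.94
Add(K, Mul(-1, p)) = Add(Pow(12531, Rational(1, 2)), Mul(-1, 1067)) = Add(Pow(12531, Rational(1, 2)), -1067) = Add(-1067, Pow(12531, Rational(1, 2)))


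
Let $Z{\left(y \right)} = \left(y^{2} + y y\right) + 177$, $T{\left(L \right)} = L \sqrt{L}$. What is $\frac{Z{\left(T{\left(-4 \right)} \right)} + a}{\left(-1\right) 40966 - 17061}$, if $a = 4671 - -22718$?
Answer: $- \frac{27438}{58027} \approx -0.47285$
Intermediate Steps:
$T{\left(L \right)} = L^{\frac{3}{2}}$
$a = 27389$ ($a = 4671 + 22718 = 27389$)
$Z{\left(y \right)} = 177 + 2 y^{2}$ ($Z{\left(y \right)} = \left(y^{2} + y^{2}\right) + 177 = 2 y^{2} + 177 = 177 + 2 y^{2}$)
$\frac{Z{\left(T{\left(-4 \right)} \right)} + a}{\left(-1\right) 40966 - 17061} = \frac{\left(177 + 2 \left(\left(-4\right)^{\frac{3}{2}}\right)^{2}\right) + 27389}{\left(-1\right) 40966 - 17061} = \frac{\left(177 + 2 \left(- 8 i\right)^{2}\right) + 27389}{-40966 - 17061} = \frac{\left(177 + 2 \left(-64\right)\right) + 27389}{-58027} = \left(\left(177 - 128\right) + 27389\right) \left(- \frac{1}{58027}\right) = \left(49 + 27389\right) \left(- \frac{1}{58027}\right) = 27438 \left(- \frac{1}{58027}\right) = - \frac{27438}{58027}$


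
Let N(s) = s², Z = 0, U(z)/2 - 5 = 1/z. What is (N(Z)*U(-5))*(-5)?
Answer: 0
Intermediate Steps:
U(z) = 10 + 2/z
(N(Z)*U(-5))*(-5) = (0²*(10 + 2/(-5)))*(-5) = (0*(10 + 2*(-⅕)))*(-5) = (0*(10 - ⅖))*(-5) = (0*(48/5))*(-5) = 0*(-5) = 0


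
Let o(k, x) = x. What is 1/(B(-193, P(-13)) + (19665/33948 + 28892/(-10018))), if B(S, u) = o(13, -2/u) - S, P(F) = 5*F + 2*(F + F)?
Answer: 96112692/18329877695 ≈ 0.0052435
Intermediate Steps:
P(F) = 9*F (P(F) = 5*F + 2*(2*F) = 5*F + 4*F = 9*F)
B(S, u) = -S - 2/u (B(S, u) = -2/u - S = -S - 2/u)
1/(B(-193, P(-13)) + (19665/33948 + 28892/(-10018))) = 1/((-1*(-193) - 2/(9*(-13))) + (19665/33948 + 28892/(-10018))) = 1/((193 - 2/(-117)) + (19665*(1/33948) + 28892*(-1/10018))) = 1/((193 - 2*(-1/117)) + (95/164 - 14446/5009)) = 1/((193 + 2/117) - 1893289/821476) = 1/(22583/117 - 1893289/821476) = 1/(18329877695/96112692) = 96112692/18329877695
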